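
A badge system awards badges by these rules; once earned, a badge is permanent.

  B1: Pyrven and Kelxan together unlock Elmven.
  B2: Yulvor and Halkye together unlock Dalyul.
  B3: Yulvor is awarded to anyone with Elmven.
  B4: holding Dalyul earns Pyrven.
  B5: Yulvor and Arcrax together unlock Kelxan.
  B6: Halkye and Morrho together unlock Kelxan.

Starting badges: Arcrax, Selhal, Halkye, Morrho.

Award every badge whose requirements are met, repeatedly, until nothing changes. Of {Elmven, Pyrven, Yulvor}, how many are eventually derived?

0

Elmven would need Pyrven and Kelxan (B1), but Pyrven is never earned.
Pyrven would need Dalyul (B4), but Dalyul is never earned.
Yulvor would need Elmven (B3), but Elmven is never earned.
None of the 3 are reached.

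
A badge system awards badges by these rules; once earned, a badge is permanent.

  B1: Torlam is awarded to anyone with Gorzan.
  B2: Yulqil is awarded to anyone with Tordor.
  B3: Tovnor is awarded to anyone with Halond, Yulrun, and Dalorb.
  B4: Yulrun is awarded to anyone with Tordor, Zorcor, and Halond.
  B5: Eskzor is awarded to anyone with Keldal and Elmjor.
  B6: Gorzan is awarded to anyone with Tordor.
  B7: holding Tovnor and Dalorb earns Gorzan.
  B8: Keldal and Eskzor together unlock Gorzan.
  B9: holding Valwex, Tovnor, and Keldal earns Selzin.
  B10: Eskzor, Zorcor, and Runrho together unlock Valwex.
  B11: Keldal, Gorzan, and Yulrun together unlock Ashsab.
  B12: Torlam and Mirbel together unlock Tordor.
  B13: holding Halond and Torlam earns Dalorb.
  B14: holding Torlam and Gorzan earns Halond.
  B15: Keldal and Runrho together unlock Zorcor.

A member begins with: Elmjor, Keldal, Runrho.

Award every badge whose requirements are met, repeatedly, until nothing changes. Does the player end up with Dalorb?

With Keldal and Elmjor, Eskzor is earned (B5).
With Keldal and Eskzor, Gorzan is earned (B8).
With Gorzan, Torlam is earned (B1).
With Torlam and Gorzan, Halond is earned (B14).
With Halond and Torlam, Dalorb is earned (B13).

Yes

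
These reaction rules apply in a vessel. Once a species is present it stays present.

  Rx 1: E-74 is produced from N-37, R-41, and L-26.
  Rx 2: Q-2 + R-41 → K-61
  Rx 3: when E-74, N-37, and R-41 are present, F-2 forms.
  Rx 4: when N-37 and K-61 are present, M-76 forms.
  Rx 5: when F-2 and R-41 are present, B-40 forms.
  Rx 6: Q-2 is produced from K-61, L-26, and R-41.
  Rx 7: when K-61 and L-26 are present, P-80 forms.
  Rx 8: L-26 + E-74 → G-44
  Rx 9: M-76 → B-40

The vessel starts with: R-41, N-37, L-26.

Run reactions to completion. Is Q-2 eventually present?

No

Q-2 would need K-61, L-26, and R-41 (Rx 6), but K-61 never forms.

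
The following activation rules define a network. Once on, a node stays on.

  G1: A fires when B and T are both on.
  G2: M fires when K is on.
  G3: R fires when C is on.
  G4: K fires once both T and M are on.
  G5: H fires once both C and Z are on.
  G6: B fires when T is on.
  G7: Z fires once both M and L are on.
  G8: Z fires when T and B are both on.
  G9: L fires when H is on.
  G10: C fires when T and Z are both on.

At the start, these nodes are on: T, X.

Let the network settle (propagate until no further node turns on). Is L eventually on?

Yes

T is on, so B fires (G6).
T and B are on, so Z fires (G8).
G10: T and Z on → C on.
C and Z are on, so H fires (G5).
G9: H on → L on.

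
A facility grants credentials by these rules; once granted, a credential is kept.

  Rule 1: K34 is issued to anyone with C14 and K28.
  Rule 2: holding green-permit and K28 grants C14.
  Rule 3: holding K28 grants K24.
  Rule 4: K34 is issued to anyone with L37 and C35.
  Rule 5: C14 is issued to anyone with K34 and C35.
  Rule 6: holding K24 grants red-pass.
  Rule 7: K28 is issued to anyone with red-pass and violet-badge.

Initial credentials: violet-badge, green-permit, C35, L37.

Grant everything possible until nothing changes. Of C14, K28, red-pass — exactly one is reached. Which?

Holding L37 and C35 grants K34 (Rule 4).
Holding K34 and C35 grants C14 (Rule 5).
K28 would need red-pass and violet-badge (Rule 7), but red-pass is never granted. red-pass would need K24 (Rule 6), but K24 is never granted.

C14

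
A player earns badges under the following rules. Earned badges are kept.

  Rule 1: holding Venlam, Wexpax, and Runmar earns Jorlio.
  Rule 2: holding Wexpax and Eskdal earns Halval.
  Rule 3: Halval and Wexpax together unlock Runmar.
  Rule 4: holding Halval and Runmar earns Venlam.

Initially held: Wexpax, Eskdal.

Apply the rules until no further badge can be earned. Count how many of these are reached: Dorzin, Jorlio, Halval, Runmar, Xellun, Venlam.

With Wexpax and Eskdal, Halval is earned (Rule 2).
With Halval and Wexpax, Runmar is earned (Rule 3).
With Halval and Runmar, Venlam is earned (Rule 4).
With Venlam, Wexpax, and Runmar, Jorlio is earned (Rule 1).
No rule produces Dorzin, and it is not given.
Jorlio: reached.
Halval: reached.
Runmar: reached.
No rule produces Xellun, and it is not given.
Venlam: reached.
Reached: Jorlio, Halval, Runmar, and Venlam — 4 of the 6.

4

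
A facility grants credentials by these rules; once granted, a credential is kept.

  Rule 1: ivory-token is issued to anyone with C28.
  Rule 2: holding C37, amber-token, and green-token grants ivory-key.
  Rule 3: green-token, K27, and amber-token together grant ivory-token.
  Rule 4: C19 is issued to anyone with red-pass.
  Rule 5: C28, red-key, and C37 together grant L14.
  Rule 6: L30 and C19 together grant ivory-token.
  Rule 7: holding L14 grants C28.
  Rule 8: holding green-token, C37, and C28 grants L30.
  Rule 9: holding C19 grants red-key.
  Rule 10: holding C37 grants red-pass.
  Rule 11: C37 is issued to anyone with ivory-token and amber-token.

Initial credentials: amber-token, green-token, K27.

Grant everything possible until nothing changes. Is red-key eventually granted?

Yes

Holding green-token, K27, and amber-token grants ivory-token (Rule 3).
Holding ivory-token and amber-token grants C37 (Rule 11).
Holding C37 grants red-pass (Rule 10).
Holding red-pass grants C19 (Rule 4).
Holding C19 grants red-key (Rule 9).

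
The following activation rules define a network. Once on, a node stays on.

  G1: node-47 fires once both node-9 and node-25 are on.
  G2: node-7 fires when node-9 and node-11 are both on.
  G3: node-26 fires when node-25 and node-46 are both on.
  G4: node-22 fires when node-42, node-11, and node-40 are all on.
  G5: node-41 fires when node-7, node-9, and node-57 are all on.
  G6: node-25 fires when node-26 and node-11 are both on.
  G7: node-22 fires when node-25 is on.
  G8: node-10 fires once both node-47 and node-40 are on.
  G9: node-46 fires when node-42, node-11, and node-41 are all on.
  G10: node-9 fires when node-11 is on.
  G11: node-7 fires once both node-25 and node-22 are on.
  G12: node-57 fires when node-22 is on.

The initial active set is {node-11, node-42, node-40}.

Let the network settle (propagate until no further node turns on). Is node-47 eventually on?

No

node-47 would need node-9 and node-25 (G1), but node-25 never turns on.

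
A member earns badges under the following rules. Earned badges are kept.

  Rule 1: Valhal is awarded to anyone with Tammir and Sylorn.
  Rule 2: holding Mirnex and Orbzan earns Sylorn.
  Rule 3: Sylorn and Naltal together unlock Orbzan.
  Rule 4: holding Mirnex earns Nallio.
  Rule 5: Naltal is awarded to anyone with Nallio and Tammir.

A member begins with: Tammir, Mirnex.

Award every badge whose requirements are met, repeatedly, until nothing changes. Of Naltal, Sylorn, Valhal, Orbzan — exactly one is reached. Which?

With Mirnex, Nallio is earned (Rule 4).
With Nallio and Tammir, Naltal is earned (Rule 5).
Valhal would need Tammir and Sylorn (Rule 1), but Sylorn is never earned. Sylorn would need Mirnex and Orbzan (Rule 2), but Orbzan is never earned. Orbzan would need Sylorn and Naltal (Rule 3), but Sylorn is never earned.

Naltal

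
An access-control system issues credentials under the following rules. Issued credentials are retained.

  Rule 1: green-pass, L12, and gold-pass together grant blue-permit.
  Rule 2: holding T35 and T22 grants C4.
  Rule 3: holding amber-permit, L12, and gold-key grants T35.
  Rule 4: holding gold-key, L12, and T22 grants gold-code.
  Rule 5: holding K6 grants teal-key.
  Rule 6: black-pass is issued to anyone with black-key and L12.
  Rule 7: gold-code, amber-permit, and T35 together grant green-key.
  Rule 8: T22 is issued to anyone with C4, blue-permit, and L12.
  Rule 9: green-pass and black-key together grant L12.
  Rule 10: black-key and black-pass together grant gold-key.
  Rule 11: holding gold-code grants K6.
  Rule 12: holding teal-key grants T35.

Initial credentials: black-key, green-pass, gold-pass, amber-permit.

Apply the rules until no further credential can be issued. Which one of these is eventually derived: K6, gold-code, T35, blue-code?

Holding green-pass and black-key grants L12 (Rule 9).
Holding black-key and L12 grants black-pass (Rule 6).
Holding black-key and black-pass grants gold-key (Rule 10).
Holding amber-permit, L12, and gold-key grants T35 (Rule 3).
gold-code would need gold-key, L12, and T22 (Rule 4), but T22 is never granted. K6 would need gold-code (Rule 11), but gold-code is never granted. No rule produces blue-code, and it is not given.

T35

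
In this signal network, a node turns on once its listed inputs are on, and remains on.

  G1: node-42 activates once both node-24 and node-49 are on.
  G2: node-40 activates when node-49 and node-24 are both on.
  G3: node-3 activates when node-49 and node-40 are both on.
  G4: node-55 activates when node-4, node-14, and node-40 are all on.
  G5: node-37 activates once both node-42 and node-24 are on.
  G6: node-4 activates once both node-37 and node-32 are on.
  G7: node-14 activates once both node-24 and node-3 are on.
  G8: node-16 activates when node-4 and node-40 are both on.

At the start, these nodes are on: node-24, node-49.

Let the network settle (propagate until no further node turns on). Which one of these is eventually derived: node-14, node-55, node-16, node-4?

node-49 and node-24 are on, so node-40 activates (G2).
G3: node-49 and node-40 on → node-3 on.
node-24 and node-3 are on, so node-14 activates (G7).
node-4 would need node-37 and node-32 (G6), but node-32 never turns on. node-55 would need node-4, node-14, and node-40 (G4), but node-4 never turns on. node-16 would need node-4 and node-40 (G8), but node-4 never turns on.

node-14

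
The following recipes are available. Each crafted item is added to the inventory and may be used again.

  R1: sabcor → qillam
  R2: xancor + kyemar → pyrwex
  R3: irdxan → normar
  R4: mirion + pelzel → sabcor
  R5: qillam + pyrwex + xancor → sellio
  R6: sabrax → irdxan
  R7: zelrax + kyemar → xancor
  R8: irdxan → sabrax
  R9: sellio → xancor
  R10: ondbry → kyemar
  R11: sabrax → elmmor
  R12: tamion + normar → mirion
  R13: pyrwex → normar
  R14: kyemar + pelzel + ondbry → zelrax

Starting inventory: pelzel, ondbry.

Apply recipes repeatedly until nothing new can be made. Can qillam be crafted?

No

qillam would need sabcor (R1), but sabcor is never obtained.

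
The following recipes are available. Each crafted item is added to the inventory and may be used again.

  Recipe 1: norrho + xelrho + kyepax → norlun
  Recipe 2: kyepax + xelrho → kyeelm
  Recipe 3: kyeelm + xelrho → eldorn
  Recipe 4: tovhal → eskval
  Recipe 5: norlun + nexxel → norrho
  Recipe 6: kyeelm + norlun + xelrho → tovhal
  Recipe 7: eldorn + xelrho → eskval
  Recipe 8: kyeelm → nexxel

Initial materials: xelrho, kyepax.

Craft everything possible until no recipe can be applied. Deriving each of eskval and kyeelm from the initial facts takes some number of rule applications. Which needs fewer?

kyeelm

kyeelm: Using Recipe 2, kyepax and xelrho make kyeelm. [1 rule application]
eskval: Using Recipe 2, kyepax and xelrho make kyeelm. kyeelm + xelrho → eldorn (Recipe 3). Using Recipe 7, eldorn and xelrho make eskval. [3 rule applications]
kyeelm needs fewer.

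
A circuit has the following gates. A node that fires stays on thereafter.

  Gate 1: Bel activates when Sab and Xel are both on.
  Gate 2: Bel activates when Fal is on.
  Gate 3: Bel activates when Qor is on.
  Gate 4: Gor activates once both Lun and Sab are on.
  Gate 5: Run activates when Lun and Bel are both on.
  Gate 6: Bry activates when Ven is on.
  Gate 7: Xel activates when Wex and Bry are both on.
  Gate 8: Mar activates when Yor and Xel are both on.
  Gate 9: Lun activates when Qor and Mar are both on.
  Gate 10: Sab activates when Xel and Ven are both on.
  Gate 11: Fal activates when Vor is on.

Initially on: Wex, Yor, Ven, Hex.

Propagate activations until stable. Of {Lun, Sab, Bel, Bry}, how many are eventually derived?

3

Ven is on, so Bry activates (Gate 6).
Wex and Bry are on, so Xel activates (Gate 7).
Gate 10: Xel and Ven on → Sab on.
Sab and Xel are on, so Bel activates (Gate 1).
Lun would need Qor and Mar (Gate 9), but Qor never turns on.
Sab: reached.
Bel: reached.
Bry: reached.
Reached: Sab, Bel, and Bry — 3 of the 4.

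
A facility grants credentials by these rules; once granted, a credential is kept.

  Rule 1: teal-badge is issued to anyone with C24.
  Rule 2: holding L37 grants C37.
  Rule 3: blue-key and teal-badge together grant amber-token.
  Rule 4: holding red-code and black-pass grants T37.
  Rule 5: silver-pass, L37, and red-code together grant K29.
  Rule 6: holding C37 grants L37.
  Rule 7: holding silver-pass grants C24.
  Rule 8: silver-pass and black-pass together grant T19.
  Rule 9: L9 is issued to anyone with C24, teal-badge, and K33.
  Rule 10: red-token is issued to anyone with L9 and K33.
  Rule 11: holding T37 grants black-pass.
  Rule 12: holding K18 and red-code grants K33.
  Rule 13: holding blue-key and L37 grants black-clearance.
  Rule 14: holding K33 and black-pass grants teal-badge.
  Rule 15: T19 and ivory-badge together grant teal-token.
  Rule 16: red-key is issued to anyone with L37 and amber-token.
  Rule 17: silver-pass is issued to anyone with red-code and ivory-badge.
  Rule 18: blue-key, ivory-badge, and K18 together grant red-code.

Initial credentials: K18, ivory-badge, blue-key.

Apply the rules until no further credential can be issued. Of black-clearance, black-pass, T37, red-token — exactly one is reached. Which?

red-token

Holding blue-key, ivory-badge, and K18 grants red-code (Rule 18).
Holding K18 and red-code grants K33 (Rule 12).
Holding red-code and ivory-badge grants silver-pass (Rule 17).
Holding silver-pass grants C24 (Rule 7).
Holding C24 grants teal-badge (Rule 1).
Holding C24, teal-badge, and K33 grants L9 (Rule 9).
Holding L9 and K33 grants red-token (Rule 10).
T37 would need red-code and black-pass (Rule 4), but black-pass is never granted. black-clearance would need blue-key and L37 (Rule 13), but L37 is never granted. black-pass would need T37 (Rule 11), but T37 is never granted.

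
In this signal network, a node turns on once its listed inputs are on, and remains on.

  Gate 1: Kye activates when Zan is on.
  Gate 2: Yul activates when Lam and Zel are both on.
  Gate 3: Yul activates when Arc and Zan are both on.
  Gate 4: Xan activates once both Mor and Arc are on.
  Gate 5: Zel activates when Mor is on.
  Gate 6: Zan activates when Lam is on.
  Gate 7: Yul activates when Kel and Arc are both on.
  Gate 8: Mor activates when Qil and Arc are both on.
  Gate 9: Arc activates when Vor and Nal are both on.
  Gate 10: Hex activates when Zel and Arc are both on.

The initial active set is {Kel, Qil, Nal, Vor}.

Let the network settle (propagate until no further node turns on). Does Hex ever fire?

Vor and Nal are on, so Arc activates (Gate 9).
Gate 8: Qil and Arc on → Mor on.
Mor is on, so Zel activates (Gate 5).
Gate 10: Zel and Arc on → Hex on.

Yes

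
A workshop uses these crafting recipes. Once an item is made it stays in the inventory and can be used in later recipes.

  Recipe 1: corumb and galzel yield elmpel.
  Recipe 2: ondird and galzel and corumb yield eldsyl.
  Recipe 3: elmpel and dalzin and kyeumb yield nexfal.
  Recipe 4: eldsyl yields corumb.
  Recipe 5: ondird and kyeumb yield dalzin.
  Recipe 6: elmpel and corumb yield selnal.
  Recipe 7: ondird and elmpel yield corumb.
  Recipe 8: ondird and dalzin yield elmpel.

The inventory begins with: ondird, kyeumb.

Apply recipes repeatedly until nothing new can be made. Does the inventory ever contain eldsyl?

eldsyl would need ondird, galzel, and corumb (Recipe 2), but galzel is never obtained.

No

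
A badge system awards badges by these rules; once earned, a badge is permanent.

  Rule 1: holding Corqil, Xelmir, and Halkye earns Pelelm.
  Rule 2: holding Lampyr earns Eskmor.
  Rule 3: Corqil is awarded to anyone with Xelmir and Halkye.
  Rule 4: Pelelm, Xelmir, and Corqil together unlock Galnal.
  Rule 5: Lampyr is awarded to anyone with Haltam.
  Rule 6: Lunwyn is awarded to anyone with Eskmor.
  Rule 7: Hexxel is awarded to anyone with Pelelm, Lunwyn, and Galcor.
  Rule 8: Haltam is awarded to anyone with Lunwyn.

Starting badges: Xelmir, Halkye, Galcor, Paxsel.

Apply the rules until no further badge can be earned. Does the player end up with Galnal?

Yes

With Xelmir and Halkye, Corqil is earned (Rule 3).
With Corqil, Xelmir, and Halkye, Pelelm is earned (Rule 1).
With Pelelm, Xelmir, and Corqil, Galnal is earned (Rule 4).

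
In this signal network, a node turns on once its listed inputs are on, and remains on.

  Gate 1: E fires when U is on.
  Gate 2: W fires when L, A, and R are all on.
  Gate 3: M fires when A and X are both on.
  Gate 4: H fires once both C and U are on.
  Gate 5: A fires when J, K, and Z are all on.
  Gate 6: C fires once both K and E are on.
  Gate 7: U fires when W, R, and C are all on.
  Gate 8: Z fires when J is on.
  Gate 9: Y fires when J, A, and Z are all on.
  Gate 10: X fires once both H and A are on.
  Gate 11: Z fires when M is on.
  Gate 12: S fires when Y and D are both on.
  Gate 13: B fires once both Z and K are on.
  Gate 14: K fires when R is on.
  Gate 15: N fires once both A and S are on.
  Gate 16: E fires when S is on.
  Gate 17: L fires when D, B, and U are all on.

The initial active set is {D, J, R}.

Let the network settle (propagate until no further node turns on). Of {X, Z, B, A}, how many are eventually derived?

3

Gate 14: R on → K on.
J is on, so Z fires (Gate 8).
Gate 13: Z and K on → B on.
Gate 5: J, K, and Z on → A on.
X would need H and A (Gate 10), but H never turns on.
Z: reached.
B: reached.
A: reached.
Reached: Z, B, and A — 3 of the 4.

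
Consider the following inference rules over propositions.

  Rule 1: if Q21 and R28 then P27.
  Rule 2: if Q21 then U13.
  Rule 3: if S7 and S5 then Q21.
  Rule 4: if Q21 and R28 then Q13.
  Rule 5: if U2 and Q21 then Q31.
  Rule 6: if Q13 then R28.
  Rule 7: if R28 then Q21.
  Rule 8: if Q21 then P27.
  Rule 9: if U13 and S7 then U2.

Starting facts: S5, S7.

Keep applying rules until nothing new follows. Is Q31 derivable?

Yes

S7 and S5 hold, so Q21 follows (Rule 3).
Q21 holds, so U13 follows (Rule 2).
From U13 and S7, Rule 9 gives U2.
From U2 and Q21, Rule 5 gives Q31.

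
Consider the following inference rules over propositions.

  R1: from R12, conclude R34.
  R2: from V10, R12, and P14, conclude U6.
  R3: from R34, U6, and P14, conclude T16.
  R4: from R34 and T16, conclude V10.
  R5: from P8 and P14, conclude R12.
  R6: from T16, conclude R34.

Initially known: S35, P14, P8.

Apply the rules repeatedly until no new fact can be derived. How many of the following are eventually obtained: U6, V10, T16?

U6 would need V10, R12, and P14 (R2), but V10 is never established.
V10 would need R34 and T16 (R4), but T16 is never established.
T16 would need R34, U6, and P14 (R3), but U6 is never established.
None of the 3 are reached.

0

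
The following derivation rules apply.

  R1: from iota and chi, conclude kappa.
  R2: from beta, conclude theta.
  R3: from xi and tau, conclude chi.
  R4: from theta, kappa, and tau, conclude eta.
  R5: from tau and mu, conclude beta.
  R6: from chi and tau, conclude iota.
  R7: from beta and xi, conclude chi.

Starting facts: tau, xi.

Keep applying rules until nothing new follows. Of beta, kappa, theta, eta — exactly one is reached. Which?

kappa

xi and tau hold, so chi follows (R3).
chi and tau hold, so iota follows (R6).
iota and chi hold, so kappa follows (R1).
theta would need beta (R2), but beta is never established. beta would need tau and mu (R5), but mu is never established. eta would need theta, kappa, and tau (R4), but theta is never established.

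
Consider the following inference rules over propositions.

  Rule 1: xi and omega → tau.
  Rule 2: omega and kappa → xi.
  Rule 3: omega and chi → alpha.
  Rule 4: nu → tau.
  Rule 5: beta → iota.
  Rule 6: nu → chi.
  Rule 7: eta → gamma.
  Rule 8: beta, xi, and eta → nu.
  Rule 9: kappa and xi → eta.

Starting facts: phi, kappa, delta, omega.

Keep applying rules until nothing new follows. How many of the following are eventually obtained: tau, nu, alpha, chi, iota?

From omega and kappa, Rule 2 gives xi.
From xi and omega, Rule 1 gives tau.
tau: reached.
nu would need beta, xi, and eta (Rule 8), but beta is never established.
alpha would need omega and chi (Rule 3), but chi is never established.
chi would need nu (Rule 6), but nu is never established.
iota would need beta (Rule 5), but beta is never established.
Reached: tau — 1 of the 5.

1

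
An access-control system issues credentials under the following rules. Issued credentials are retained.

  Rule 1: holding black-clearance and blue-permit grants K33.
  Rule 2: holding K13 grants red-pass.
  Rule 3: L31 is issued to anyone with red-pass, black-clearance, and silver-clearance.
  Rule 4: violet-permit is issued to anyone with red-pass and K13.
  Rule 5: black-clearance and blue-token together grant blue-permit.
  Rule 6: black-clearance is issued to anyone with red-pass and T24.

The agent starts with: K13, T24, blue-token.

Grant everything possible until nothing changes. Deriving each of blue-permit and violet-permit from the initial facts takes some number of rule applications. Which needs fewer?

violet-permit

violet-permit: Holding K13 grants red-pass (Rule 2). Holding red-pass and K13 grants violet-permit (Rule 4). [2 rule applications]
blue-permit: Holding K13 grants red-pass (Rule 2). Holding red-pass and T24 grants black-clearance (Rule 6). Holding black-clearance and blue-token grants blue-permit (Rule 5). [3 rule applications]
violet-permit needs fewer.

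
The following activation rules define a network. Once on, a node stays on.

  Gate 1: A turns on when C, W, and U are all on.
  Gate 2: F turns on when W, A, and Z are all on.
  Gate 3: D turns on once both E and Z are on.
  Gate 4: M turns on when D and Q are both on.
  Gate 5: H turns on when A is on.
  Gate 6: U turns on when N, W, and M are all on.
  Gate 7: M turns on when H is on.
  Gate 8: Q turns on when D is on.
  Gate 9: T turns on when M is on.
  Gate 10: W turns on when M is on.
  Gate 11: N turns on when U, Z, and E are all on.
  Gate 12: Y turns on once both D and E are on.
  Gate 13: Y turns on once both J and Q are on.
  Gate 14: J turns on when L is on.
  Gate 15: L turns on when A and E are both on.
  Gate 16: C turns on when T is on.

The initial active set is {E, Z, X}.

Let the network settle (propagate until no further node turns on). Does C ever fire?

E and Z are on, so D turns on (Gate 3).
D is on, so Q turns on (Gate 8).
D and Q are on, so M turns on (Gate 4).
Gate 9: M on → T on.
T is on, so C turns on (Gate 16).

Yes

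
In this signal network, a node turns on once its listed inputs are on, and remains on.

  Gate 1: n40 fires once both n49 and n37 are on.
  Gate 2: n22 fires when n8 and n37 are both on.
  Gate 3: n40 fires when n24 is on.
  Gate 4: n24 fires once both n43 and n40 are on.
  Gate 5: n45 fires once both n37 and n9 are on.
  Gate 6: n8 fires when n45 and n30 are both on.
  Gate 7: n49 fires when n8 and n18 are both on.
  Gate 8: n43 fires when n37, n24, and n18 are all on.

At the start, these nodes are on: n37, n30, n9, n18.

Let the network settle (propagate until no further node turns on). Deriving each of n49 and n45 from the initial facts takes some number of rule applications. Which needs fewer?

n45: n37 and n9 are on, so n45 fires (Gate 5). [1 rule application]
n49: Gate 5: n37 and n9 on → n45 on. n45 and n30 are on, so n8 fires (Gate 6). Gate 7: n8 and n18 on → n49 on. [3 rule applications]
n45 needs fewer.

n45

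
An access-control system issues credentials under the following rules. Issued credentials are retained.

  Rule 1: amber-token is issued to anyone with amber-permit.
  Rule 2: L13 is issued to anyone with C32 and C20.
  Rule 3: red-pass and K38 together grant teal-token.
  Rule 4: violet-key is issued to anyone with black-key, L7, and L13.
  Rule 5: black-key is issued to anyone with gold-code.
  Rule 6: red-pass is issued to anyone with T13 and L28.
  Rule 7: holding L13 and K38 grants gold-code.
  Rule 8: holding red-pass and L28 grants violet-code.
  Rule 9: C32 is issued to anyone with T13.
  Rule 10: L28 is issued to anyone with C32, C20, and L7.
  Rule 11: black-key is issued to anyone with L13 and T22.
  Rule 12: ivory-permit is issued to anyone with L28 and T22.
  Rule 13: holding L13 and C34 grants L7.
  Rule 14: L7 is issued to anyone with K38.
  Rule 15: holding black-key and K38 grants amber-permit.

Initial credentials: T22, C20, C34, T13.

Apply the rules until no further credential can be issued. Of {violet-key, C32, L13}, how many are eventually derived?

3

Holding T13 grants C32 (Rule 9).
Holding C32 and C20 grants L13 (Rule 2).
Holding L13 and T22 grants black-key (Rule 11).
Holding L13 and C34 grants L7 (Rule 13).
Holding black-key, L7, and L13 grants violet-key (Rule 4).
violet-key: reached.
C32: reached.
L13: reached.
All 3 are reached.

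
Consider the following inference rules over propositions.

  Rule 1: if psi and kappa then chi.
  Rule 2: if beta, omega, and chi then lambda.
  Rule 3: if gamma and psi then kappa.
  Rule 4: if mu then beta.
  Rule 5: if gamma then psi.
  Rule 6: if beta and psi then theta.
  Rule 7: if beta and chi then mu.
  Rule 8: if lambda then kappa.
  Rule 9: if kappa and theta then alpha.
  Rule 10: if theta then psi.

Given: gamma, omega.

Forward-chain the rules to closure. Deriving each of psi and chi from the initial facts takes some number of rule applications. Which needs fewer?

psi: From gamma, Rule 5 gives psi. [1 rule application]
chi: From gamma, Rule 5 gives psi. gamma and psi hold, so kappa follows (Rule 3). From psi and kappa, Rule 1 gives chi. [3 rule applications]
psi needs fewer.

psi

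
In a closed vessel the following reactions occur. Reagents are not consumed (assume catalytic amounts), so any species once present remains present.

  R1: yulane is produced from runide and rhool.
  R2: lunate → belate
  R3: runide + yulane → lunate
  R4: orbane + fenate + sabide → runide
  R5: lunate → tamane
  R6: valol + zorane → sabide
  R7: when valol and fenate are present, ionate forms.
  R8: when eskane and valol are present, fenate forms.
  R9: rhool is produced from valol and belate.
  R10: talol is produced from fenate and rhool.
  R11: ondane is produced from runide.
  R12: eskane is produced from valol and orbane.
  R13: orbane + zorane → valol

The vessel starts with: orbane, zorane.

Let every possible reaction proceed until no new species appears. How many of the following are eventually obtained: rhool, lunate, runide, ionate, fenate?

3

orbane and zorane present → valol forms (R13).
valol and orbane present → eskane forms (R12).
valol and zorane present → sabide forms (R6).
eskane and valol present → fenate forms (R8).
valol and fenate present → ionate forms (R7).
orbane, fenate, and sabide present → runide forms (R4).
rhool would need valol and belate (R9), but belate never forms.
lunate would need runide and yulane (R3), but yulane never forms.
runide: reached.
ionate: reached.
fenate: reached.
Reached: runide, ionate, and fenate — 3 of the 5.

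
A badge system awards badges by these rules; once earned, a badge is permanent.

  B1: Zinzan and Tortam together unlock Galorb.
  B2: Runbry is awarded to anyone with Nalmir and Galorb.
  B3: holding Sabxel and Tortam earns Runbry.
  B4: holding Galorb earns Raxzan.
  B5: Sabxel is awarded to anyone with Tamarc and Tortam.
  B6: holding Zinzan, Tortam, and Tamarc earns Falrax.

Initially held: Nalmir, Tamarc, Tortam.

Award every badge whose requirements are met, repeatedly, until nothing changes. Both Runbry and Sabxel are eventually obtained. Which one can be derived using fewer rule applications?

Sabxel

Sabxel: With Tamarc and Tortam, Sabxel is earned (B5). [1 rule application]
Runbry: With Tamarc and Tortam, Sabxel is earned (B5). With Sabxel and Tortam, Runbry is earned (B3). [2 rule applications]
Sabxel needs fewer.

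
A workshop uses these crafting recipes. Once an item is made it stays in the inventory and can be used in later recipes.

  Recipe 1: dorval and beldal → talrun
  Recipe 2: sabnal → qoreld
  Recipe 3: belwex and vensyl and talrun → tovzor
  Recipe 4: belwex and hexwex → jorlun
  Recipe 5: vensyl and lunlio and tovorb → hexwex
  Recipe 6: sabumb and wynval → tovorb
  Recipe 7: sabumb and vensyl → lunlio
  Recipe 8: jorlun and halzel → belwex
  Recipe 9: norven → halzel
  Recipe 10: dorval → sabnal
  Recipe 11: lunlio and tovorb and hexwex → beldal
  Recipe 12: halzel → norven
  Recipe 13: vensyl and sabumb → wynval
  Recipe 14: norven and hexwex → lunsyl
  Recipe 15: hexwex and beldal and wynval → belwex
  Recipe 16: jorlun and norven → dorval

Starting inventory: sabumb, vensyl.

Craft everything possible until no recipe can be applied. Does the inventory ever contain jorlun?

Yes

Using Recipe 7, sabumb and vensyl make lunlio.
Using Recipe 13, vensyl and sabumb make wynval.
Using Recipe 6, sabumb and wynval make tovorb.
Using Recipe 5, vensyl, lunlio, and tovorb make hexwex.
lunlio and tovorb and hexwex → beldal (Recipe 11).
Using Recipe 15, hexwex, beldal, and wynval make belwex.
Using Recipe 4, belwex and hexwex make jorlun.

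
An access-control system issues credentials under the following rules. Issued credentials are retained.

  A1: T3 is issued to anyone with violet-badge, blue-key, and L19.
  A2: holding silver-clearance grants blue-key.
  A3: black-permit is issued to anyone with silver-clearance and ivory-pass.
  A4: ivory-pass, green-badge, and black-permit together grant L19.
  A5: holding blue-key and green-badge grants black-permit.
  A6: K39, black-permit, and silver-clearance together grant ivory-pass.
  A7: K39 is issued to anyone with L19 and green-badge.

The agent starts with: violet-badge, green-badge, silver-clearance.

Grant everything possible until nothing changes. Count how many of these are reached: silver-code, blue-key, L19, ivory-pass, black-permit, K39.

Holding silver-clearance grants blue-key (A2).
Holding blue-key and green-badge grants black-permit (A5).
No rule produces silver-code, and it is not given.
blue-key: reached.
L19 would need ivory-pass, green-badge, and black-permit (A4), but ivory-pass is never granted.
ivory-pass would need K39, black-permit, and silver-clearance (A6), but K39 is never granted.
black-permit: reached.
K39 would need L19 and green-badge (A7), but L19 is never granted.
Reached: blue-key and black-permit — 2 of the 6.

2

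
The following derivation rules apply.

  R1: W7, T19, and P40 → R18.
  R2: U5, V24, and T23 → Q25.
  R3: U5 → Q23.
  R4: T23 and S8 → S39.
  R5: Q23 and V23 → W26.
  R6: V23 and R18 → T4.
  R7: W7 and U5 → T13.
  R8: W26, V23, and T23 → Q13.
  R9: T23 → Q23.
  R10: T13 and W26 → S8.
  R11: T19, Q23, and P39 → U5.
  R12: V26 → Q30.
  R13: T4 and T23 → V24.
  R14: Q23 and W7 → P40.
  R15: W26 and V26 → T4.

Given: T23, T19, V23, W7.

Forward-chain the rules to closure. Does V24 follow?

From T23, R9 gives Q23.
From Q23 and W7, R14 gives P40.
W7, T19, and P40 hold, so R18 follows (R1).
V23 and R18 hold, so T4 follows (R6).
From T4 and T23, R13 gives V24.

Yes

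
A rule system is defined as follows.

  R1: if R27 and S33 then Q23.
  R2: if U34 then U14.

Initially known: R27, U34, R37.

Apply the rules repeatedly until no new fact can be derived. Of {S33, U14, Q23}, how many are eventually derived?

U34 holds, so U14 follows (R2).
No rule produces S33, and it is not given.
U14: reached.
Q23 would need R27 and S33 (R1), but S33 is never established.
Reached: U14 — 1 of the 3.

1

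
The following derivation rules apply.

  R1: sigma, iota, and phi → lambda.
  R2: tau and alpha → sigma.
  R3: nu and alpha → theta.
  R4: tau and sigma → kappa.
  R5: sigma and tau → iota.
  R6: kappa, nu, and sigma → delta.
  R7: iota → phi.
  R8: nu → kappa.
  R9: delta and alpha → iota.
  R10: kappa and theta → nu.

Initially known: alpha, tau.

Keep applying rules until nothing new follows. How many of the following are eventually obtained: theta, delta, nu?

theta would need nu and alpha (R3), but nu is never established.
delta would need kappa, nu, and sigma (R6), but nu is never established.
nu would need kappa and theta (R10), but theta is never established.
None of the 3 are reached.

0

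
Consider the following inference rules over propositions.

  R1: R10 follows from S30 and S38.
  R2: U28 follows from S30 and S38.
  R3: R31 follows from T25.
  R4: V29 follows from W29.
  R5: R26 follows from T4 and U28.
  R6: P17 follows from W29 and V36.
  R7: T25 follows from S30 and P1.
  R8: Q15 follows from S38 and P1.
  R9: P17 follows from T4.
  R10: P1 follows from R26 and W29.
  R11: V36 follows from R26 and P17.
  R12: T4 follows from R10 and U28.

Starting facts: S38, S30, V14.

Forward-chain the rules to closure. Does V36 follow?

Yes

From S30 and S38, R2 gives U28.
S30 and S38 hold, so R10 follows (R1).
R10 and U28 hold, so T4 follows (R12).
From T4, R9 gives P17.
T4 and U28 hold, so R26 follows (R5).
From R26 and P17, R11 gives V36.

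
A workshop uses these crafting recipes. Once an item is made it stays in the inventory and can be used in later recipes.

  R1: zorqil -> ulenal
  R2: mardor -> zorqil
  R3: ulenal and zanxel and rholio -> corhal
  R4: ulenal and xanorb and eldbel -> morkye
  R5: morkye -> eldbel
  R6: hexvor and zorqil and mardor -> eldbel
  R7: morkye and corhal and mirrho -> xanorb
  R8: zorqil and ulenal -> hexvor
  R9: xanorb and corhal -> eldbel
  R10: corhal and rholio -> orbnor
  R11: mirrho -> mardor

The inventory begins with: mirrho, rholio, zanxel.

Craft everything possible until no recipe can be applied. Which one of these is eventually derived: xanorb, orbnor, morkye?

mirrho -> mardor (R11).
Using R2, mardor makes zorqil.
zorqil -> ulenal (R1).
Using R3, ulenal, zanxel, and rholio make corhal.
corhal and rholio -> orbnor (R10).
xanorb would need morkye, corhal, and mirrho (R7), but morkye is never obtained. morkye would need ulenal, xanorb, and eldbel (R4), but xanorb is never obtained.

orbnor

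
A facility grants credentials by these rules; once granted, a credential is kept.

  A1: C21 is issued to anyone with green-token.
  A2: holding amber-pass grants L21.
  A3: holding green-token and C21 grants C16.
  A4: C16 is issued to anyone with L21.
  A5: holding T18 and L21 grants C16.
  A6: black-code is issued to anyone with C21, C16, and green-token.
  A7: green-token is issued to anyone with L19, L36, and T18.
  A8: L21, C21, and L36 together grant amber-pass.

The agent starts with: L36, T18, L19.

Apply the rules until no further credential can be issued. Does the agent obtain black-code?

Holding L19, L36, and T18 grants green-token (A7).
Holding green-token grants C21 (A1).
Holding green-token and C21 grants C16 (A3).
Holding C21, C16, and green-token grants black-code (A6).

Yes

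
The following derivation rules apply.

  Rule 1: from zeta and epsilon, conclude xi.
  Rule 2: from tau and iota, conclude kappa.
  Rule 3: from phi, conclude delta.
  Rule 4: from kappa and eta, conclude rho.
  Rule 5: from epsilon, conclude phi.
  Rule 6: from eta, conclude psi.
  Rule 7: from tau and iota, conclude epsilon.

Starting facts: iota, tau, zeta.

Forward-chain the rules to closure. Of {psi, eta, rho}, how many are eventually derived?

0

psi would need eta (Rule 6), but eta is never established.
No rule produces eta, and it is not given.
rho would need kappa and eta (Rule 4), but eta is never established.
None of the 3 are reached.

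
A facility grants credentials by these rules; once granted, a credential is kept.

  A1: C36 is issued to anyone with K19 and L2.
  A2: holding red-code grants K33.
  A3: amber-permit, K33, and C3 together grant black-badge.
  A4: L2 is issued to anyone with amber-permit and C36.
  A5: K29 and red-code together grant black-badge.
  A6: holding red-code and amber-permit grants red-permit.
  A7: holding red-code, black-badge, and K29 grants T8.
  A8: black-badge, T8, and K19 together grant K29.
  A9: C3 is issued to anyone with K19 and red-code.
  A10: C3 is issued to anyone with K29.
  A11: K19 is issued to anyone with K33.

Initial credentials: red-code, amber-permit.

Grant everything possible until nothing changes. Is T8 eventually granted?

No

T8 would need red-code, black-badge, and K29 (A7), but K29 is never granted.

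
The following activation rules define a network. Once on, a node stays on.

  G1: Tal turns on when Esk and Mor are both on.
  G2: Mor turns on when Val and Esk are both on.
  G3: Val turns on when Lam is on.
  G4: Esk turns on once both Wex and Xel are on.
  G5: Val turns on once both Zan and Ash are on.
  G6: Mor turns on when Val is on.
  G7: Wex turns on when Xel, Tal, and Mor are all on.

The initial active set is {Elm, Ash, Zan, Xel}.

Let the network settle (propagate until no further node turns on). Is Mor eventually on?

G5: Zan and Ash on → Val on.
G6: Val on → Mor on.

Yes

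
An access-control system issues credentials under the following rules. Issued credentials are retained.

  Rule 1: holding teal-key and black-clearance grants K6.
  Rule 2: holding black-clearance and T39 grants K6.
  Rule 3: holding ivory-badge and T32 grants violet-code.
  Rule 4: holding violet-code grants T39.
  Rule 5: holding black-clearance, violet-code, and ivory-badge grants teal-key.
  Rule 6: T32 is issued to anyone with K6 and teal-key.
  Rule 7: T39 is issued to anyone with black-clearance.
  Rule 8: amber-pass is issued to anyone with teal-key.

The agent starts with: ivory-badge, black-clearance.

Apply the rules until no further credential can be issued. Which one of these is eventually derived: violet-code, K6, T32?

Holding black-clearance grants T39 (Rule 7).
Holding black-clearance and T39 grants K6 (Rule 2).
T32 would need K6 and teal-key (Rule 6), but teal-key is never granted. violet-code would need ivory-badge and T32 (Rule 3), but T32 is never granted.

K6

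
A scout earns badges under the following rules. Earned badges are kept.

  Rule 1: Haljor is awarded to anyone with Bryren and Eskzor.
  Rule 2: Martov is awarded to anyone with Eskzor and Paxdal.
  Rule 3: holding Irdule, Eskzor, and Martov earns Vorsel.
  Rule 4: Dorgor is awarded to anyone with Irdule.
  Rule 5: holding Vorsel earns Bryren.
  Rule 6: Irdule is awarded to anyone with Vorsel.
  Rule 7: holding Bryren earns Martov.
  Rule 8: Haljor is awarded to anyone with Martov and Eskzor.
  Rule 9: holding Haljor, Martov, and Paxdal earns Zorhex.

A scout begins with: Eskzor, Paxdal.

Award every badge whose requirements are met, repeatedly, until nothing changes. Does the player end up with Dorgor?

No

Dorgor would need Irdule (Rule 4), but Irdule is never earned.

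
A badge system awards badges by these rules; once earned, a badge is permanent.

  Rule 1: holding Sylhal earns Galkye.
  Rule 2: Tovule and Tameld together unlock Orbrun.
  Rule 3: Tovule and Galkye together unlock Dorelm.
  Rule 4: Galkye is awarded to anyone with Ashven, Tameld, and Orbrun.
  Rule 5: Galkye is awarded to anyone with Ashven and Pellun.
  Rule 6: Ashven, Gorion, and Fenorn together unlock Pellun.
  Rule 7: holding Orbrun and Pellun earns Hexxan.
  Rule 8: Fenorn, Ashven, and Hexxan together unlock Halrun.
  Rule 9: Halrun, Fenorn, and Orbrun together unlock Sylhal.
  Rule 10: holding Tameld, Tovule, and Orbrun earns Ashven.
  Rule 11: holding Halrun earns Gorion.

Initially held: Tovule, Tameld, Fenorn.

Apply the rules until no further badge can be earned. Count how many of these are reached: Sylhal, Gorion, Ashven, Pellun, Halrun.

With Tovule and Tameld, Orbrun is earned (Rule 2).
With Tameld, Tovule, and Orbrun, Ashven is earned (Rule 10).
Sylhal would need Halrun, Fenorn, and Orbrun (Rule 9), but Halrun is never earned.
Gorion would need Halrun (Rule 11), but Halrun is never earned.
Ashven: reached.
Pellun would need Ashven, Gorion, and Fenorn (Rule 6), but Gorion is never earned.
Halrun would need Fenorn, Ashven, and Hexxan (Rule 8), but Hexxan is never earned.
Reached: Ashven — 1 of the 5.

1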